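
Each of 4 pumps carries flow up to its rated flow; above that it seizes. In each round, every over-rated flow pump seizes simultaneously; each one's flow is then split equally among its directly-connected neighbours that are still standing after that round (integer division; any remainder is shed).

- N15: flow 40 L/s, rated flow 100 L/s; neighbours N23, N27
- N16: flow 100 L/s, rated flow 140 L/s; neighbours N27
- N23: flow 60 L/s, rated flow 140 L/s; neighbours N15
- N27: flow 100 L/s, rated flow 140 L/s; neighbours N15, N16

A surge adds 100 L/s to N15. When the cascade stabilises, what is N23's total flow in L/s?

Round 1 — N15 at 140 > 100. N15 seizes.
  N15 sheds 140 L/s to N23, N27: 70 each.
    N23: 60+70 = 130 ≤ 140
    N27: 100+70 = 170 > 140
Round 2 — N27 seizes.
  N27 sheds 170 L/s to N16: 170 each.
    N16: 100+170 = 270 > 140
Round 3 — N16 seizes.
  N16 sheds 270 L/s: no online neighbours, lost.
No further seizures.

130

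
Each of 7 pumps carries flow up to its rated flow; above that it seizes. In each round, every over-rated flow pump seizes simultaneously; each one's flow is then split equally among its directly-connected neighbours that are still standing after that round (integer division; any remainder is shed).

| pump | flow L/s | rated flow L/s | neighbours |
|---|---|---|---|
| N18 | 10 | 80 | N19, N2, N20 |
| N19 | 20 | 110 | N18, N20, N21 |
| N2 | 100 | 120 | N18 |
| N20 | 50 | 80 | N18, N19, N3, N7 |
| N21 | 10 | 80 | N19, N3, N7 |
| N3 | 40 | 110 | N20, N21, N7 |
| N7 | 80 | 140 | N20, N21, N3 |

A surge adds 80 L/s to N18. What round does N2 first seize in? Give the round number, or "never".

2

Round 1 — N18 at 90 > 80. N18 seizes.
  N18 sheds 90 L/s to N19, N2, N20: 30 each.
    N19: 20+30 = 50 ≤ 110
    N2: 100+30 = 130 > 120
    N20: 50+30 = 80 ≤ 80
Round 2 — N2 seizes.
  N2 sheds 130 L/s: no online neighbours, lost.
No further seizures.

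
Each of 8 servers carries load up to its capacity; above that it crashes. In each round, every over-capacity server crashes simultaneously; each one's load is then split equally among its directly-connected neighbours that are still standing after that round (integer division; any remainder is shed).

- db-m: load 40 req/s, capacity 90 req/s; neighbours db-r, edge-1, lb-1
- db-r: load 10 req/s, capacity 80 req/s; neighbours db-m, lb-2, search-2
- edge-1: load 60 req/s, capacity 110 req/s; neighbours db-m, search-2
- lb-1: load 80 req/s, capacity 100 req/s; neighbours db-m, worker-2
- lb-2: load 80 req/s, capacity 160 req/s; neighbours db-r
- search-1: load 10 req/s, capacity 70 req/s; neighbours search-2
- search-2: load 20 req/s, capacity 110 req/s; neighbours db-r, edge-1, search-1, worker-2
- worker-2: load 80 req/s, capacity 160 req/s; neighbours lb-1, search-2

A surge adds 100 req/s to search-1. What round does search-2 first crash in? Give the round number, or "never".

Round 1 — search-1 at 110 > 70. search-1 crashes.
  search-1 sheds 110 req/s to search-2: 110 each.
    search-2: 20+110 = 130 > 110
Round 2 — search-2 crashes.
  search-2 sheds 130 req/s to db-r, edge-1, worker-2: 43 each (1 lost).
    db-r: 10+43 = 53 ≤ 80
    edge-1: 60+43 = 103 ≤ 110
    worker-2: 80+43 = 123 ≤ 160
No further crashes.

2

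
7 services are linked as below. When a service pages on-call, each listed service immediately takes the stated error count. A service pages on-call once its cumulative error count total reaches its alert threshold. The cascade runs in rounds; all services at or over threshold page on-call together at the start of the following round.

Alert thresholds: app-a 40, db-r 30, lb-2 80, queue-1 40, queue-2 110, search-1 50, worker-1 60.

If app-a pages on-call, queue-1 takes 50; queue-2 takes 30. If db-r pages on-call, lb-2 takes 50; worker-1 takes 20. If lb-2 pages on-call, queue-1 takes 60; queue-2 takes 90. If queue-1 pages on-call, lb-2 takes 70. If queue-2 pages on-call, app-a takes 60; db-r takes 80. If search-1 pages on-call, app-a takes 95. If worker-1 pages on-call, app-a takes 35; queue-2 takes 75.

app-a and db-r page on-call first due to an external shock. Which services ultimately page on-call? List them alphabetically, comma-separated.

Round 1 — app-a, db-r page on-call (initial).
  lb-2: +50 → 50 < 80
  queue-1: +50 → 50 ≥ 40
  queue-2: +30 → 30 < 110
  worker-1: +20 → 20 < 60
Round 2 — queue-1 pages on-call.
  lb-2: +70 → 120 ≥ 80
Round 3 — lb-2 pages on-call.
  queue-2: +90 → 120 ≥ 110
Round 4 — queue-2 pages on-call.
No further pages.

app-a, db-r, lb-2, queue-1, queue-2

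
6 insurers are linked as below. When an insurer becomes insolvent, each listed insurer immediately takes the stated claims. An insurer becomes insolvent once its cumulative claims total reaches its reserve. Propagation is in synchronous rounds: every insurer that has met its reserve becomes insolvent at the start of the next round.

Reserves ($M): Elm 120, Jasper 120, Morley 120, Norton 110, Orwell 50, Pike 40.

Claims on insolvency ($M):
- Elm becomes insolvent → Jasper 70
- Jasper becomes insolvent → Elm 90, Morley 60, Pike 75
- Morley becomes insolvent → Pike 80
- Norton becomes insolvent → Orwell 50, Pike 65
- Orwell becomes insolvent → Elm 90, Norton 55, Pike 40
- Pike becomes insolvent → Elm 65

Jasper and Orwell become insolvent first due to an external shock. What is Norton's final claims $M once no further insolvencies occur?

55

Round 1 — Jasper, Orwell become insolvent (initial).
  Elm: +90+90 → 180 ≥ 120
  Morley: +60 → 60 < 120
  Norton: +55 → 55 < 110
  Pike: +75+40 → 115 ≥ 40
Round 2 — Elm, Pike become insolvent.
No further insolvencies.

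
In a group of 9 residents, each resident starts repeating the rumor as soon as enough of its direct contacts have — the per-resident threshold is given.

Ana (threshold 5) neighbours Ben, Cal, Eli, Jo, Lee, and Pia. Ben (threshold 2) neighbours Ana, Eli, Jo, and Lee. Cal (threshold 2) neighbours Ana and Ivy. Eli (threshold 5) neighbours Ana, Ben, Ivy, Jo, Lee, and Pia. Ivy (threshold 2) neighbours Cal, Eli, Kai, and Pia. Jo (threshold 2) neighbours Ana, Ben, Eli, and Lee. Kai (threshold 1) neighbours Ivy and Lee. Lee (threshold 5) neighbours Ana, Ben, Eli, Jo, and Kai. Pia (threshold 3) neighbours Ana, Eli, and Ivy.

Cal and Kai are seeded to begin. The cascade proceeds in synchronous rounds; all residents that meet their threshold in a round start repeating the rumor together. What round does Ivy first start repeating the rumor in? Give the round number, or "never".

Round 1 — Cal, Kai start repeating the rumor (initial).
Round 2 — checking thresholds:
  Ana: 1 of 6 neighbours < 5, below threshold.
  Ivy: 2 of 4 neighbours ≥ 2, starts repeating the rumor.
  Lee: 1 of 5 neighbours < 5, below threshold.
Round 3 — no new spreads; cascade stops.

2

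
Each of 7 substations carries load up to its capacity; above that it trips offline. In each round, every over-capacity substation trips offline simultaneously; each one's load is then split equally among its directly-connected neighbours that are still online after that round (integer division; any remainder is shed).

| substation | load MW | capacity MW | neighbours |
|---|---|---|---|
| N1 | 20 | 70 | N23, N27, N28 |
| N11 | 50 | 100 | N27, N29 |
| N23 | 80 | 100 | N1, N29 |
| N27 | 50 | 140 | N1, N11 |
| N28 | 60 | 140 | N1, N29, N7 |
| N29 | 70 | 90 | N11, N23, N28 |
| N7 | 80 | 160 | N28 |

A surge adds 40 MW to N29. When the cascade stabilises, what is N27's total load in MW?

Round 1 — N29 at 110 > 90. N29 trips offline.
  N29 sheds 110 MW to N11, N23, N28: 36 each (2 lost).
    N11: 50+36 = 86 ≤ 100
    N23: 80+36 = 116 > 100
    N28: 60+36 = 96 ≤ 140
Round 2 — N23 trips offline.
  N23 sheds 116 MW to N1: 116 each.
    N1: 20+116 = 136 > 70
Round 3 — N1 trips offline.
  N1 sheds 136 MW to N27, N28: 68 each.
    N27: 50+68 = 118 ≤ 140
    N28: 96+68 = 164 > 140
Round 4 — N28 trips offline.
  N28 sheds 164 MW to N7: 164 each.
    N7: 80+164 = 244 > 160
Round 5 — N7 trips offline.
  N7 sheds 244 MW: no online neighbours, lost.
No further trips.

118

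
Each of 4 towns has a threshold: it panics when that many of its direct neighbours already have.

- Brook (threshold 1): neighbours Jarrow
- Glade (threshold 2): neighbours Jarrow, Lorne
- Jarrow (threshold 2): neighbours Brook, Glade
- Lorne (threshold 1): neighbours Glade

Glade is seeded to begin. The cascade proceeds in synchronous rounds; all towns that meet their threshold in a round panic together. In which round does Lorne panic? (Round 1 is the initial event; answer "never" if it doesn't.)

2

Round 1 — Glade panics (initial).
Round 2 — checking thresholds:
  Jarrow: 1 of 2 neighbours < 2, below threshold.
  Lorne: 1 of 1 neighbours ≥ 1, panics.
Round 3 — no new panics; cascade stops.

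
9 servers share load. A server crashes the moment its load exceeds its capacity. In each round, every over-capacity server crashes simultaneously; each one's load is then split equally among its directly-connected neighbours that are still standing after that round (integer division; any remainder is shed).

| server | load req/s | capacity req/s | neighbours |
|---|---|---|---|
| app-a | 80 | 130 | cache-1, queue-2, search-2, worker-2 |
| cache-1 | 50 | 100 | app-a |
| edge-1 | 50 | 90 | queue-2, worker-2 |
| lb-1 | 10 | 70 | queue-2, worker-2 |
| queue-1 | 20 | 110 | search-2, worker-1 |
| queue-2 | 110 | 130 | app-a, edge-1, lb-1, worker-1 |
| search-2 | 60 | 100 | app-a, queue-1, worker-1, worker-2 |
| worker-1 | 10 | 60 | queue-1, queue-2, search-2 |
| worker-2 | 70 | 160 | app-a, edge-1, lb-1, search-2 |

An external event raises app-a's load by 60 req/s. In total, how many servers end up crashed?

Round 1 — app-a at 140 > 130. app-a crashes.
  app-a sheds 140 req/s to cache-1, queue-2, search-2, worker-2: 35 each.
    cache-1: 50+35 = 85 ≤ 100
    queue-2: 110+35 = 145 > 130
    search-2: 60+35 = 95 ≤ 100
    worker-2: 70+35 = 105 ≤ 160
Round 2 — queue-2 crashes.
  queue-2 sheds 145 req/s to edge-1, lb-1, worker-1: 48 each (1 lost).
    edge-1: 50+48 = 98 > 90
    lb-1: 10+48 = 58 ≤ 70
    worker-1: 10+48 = 58 ≤ 60
Round 3 — edge-1 crashes.
  edge-1 sheds 98 req/s to worker-2: 98 each.
    worker-2: 105+98 = 203 > 160
Round 4 — worker-2 crashes.
  worker-2 sheds 203 req/s to lb-1, search-2: 101 each (1 lost).
    lb-1: 58+101 = 159 > 70
    search-2: 95+101 = 196 > 100
Round 5 — lb-1, search-2 crash.
  lb-1 sheds 159 req/s: no online neighbours, lost.
  search-2 sheds 196 req/s to queue-1, worker-1: 98 each.
    queue-1: 20+98 = 118 > 110
    worker-1: 58+98 = 156 > 60
Round 6 — queue-1, worker-1 crash.
  queue-1 sheds 118 req/s: no online neighbours, lost.
  worker-1 sheds 156 req/s: no online neighbours, lost.
No further crashes.

8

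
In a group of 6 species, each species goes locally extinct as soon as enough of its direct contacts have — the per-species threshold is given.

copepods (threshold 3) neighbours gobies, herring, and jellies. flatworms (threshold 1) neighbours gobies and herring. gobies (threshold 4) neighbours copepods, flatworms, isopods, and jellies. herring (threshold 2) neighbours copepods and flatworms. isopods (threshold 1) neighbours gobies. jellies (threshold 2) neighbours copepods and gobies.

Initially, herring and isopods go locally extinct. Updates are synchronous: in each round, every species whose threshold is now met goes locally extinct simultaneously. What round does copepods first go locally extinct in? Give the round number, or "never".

never

Round 1 — herring, isopods go locally extinct (initial).
Round 2 — checking thresholds:
  copepods: 1 of 3 neighbours < 3, below threshold.
  flatworms: 1 of 2 neighbours ≥ 1, goes locally extinct.
  gobies: 1 of 4 neighbours < 4, below threshold.
Round 3 — no new extinctions; cascade stops.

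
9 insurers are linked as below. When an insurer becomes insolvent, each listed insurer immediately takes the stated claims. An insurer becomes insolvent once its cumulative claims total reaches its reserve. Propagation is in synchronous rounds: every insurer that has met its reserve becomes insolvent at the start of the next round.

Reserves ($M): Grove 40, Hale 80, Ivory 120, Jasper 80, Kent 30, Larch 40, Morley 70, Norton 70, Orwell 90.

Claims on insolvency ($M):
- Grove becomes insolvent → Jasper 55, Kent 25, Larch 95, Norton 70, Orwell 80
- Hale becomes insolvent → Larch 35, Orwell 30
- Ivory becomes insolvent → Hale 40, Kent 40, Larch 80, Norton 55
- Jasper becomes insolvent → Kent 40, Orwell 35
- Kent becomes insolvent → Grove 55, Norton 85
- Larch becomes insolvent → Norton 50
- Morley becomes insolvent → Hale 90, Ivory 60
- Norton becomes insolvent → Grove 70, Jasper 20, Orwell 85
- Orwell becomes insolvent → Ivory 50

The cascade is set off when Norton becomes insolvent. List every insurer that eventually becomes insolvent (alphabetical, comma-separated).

Grove, Larch, Norton, Orwell

Round 1 — Norton becomes insolvent (initial).
  Grove: +70 → 70 ≥ 40
  Jasper: +20 → 20 < 80
  Orwell: +85 → 85 < 90
Round 2 — Grove becomes insolvent.
  Jasper: +55 → 75 < 80
  Kent: +25 → 25 < 30
  Larch: +95 → 95 ≥ 40
  Orwell: +80 → 165 ≥ 90
Round 3 — Larch, Orwell become insolvent.
  Ivory: +50 → 50 < 120
No further insolvencies.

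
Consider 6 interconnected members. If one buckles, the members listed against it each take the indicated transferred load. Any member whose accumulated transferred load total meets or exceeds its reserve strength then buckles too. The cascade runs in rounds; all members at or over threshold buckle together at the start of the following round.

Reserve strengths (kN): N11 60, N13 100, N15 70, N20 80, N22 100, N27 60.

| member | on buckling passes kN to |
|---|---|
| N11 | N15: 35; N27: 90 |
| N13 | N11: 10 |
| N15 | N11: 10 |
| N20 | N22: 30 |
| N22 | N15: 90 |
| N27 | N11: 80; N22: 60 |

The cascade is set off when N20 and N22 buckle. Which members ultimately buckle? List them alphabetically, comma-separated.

N15, N20, N22

Round 1 — N20, N22 buckle (initial).
  N15: +90 → 90 ≥ 70
Round 2 — N15 buckles.
  N11: +10 → 10 < 60
No further bucklings.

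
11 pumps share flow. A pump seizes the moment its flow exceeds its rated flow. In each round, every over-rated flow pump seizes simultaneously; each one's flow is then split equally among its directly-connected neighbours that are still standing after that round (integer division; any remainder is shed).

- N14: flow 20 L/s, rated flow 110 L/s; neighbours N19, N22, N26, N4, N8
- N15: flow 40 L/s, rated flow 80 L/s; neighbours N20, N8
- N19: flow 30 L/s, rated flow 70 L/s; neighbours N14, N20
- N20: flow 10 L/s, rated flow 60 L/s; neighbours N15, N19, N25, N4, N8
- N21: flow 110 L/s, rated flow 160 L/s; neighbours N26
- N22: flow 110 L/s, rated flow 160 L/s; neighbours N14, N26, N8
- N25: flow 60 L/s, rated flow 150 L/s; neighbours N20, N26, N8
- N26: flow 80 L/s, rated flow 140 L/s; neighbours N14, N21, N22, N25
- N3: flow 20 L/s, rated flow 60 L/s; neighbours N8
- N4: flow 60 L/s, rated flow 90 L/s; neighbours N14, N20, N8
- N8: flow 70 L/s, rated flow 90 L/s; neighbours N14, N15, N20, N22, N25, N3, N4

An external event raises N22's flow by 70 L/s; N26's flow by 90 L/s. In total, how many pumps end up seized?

Round 1 — N22 at 180 > 160; N26 at 170 > 140. N22, N26 seize.
  N22 sheds 180 L/s to N14, N8: 90 each.
    N14: 20+90 = 110 ≤ 110
    N8: 70+90 = 160 > 90
  N26 sheds 170 L/s to N14, N21, N25: 56 each (2 lost).
    N14: 110+56 = 166 > 110
    N21: 110+56 = 166 > 160
    N25: 60+56 = 116 ≤ 150
Round 2 — N14, N21, N8 seize.
  N14 sheds 166 L/s to N19, N4: 83 each.
    N19: 30+83 = 113 > 70
    N4: 60+83 = 143 > 90
  N21 sheds 166 L/s: no online neighbours, lost.
  N8 sheds 160 L/s to N15, N20, N25, N3, N4: 32 each.
    N15: 40+32 = 72 ≤ 80
    N20: 10+32 = 42 ≤ 60
    N25: 116+32 = 148 ≤ 150
    N3: 20+32 = 52 ≤ 60
    N4: 143+32 = 175 > 90
Round 3 — N19, N4 seize.
  N19 sheds 113 L/s to N20: 113 each.
    N20: 42+113 = 155 > 60
  N4 sheds 175 L/s to N20: 175 each.
    N20: 155+175 = 330 > 60
Round 4 — N20 seizes.
  N20 sheds 330 L/s to N15, N25: 165 each.
    N15: 72+165 = 237 > 80
    N25: 148+165 = 313 > 150
Round 5 — N15, N25 seize.
  N15 sheds 237 L/s: no online neighbours, lost.
  N25 sheds 313 L/s: no online neighbours, lost.
No further seizures.

10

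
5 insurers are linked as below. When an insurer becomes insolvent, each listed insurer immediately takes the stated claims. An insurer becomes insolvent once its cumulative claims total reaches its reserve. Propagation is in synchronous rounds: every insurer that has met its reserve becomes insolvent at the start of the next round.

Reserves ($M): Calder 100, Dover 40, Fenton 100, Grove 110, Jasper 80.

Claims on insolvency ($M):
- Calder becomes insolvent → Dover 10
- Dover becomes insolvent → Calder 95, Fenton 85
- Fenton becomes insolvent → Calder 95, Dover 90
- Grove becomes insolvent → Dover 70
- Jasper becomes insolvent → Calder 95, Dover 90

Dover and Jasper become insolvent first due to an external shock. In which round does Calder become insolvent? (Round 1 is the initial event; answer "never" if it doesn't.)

2

Round 1 — Dover, Jasper become insolvent (initial).
  Calder: +95+95 → 190 ≥ 100
  Fenton: +85 → 85 < 100
Round 2 — Calder becomes insolvent.
No further insolvencies.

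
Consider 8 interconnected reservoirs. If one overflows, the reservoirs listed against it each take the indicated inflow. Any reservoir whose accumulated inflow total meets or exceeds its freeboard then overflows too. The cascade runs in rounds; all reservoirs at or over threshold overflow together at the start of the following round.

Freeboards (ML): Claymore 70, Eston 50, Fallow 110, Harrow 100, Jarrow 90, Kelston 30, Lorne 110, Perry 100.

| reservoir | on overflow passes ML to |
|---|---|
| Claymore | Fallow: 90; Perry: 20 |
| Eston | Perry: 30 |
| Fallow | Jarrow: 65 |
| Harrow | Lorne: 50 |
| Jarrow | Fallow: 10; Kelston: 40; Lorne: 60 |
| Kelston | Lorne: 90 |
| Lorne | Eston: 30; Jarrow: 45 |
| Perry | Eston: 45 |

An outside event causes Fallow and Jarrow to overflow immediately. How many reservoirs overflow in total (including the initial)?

Round 1 — Fallow, Jarrow overflow (initial).
  Kelston: +40 → 40 ≥ 30
  Lorne: +60 → 60 < 110
Round 2 — Kelston overflows.
  Lorne: +90 → 150 ≥ 110
Round 3 — Lorne overflows.
  Eston: +30 → 30 < 50
No further overflows.

4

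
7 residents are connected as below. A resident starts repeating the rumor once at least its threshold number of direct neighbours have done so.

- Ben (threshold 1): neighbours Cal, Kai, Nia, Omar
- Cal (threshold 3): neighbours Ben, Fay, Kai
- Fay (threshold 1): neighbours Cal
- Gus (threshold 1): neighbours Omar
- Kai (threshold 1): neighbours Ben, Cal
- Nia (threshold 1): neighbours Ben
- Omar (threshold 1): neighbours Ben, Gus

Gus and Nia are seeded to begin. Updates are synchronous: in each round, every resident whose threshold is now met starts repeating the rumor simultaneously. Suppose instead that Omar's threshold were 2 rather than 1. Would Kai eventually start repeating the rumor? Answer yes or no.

With Omar's threshold at 2:
Round 1 — Gus, Nia start repeating the rumor (initial).
Round 2 — checking thresholds:
  Ben: 1 of 4 neighbours ≥ 1, starts repeating the rumor.
  Omar: 1 of 2 neighbours < 2, not yet.
Round 3 — checking thresholds:
  Cal: 1 of 3 neighbours < 3, not yet.
  Kai: 1 of 2 neighbours ≥ 1, starts repeating the rumor.
  Omar: 2 of 2 neighbours ≥ 2, starts repeating the rumor.
Round 4 — no new spreads; cascade stops.

yes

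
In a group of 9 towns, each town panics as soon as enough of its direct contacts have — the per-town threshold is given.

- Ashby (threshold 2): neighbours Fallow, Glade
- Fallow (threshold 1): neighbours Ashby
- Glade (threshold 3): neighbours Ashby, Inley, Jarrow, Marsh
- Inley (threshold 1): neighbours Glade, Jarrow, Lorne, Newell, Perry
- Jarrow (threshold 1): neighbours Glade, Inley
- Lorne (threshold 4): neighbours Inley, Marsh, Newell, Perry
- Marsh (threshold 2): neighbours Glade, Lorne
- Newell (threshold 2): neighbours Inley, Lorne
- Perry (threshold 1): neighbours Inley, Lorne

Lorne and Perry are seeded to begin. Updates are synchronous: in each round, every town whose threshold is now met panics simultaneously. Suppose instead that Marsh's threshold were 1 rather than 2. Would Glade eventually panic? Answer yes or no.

yes

With Marsh's threshold at 1:
Round 1 — Lorne, Perry panic (initial).
Round 2 — checking thresholds:
  Inley: 2 of 5 neighbours ≥ 1, panics.
  Marsh: 1 of 2 neighbours ≥ 1, panics.
  Newell: 1 of 2 neighbours < 2, not yet.
Round 3 — checking thresholds:
  Glade: 2 of 4 neighbours < 3, not yet.
  Jarrow: 1 of 2 neighbours ≥ 1, panics.
  Newell: 2 of 2 neighbours ≥ 2, panics.
Round 4 — checking thresholds:
  Glade: 3 of 4 neighbours ≥ 3, panics.
Round 5 — no new panics; cascade stops.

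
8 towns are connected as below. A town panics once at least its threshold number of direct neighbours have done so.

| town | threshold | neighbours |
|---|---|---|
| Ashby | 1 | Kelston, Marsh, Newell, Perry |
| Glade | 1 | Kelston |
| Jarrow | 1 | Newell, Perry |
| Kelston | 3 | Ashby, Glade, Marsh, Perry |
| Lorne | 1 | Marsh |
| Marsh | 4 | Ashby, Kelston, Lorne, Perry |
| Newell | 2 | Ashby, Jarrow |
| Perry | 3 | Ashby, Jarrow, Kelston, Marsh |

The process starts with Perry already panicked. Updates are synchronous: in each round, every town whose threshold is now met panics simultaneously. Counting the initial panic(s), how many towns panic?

4

Round 1 — Perry panics (initial).
Round 2 — checking thresholds:
  Ashby: 1 of 4 neighbours ≥ 1, panics.
  Jarrow: 1 of 2 neighbours ≥ 1, panics.
  Kelston: 1 of 4 neighbours < 3, not yet.
  Marsh: 1 of 4 neighbours < 4, not yet.
Round 3 — checking thresholds:
  Kelston: 2 of 4 neighbours < 3, not yet.
  Marsh: 2 of 4 neighbours < 4, not yet.
  Newell: 2 of 2 neighbours ≥ 2, panics.
Round 4 — no new panics; cascade stops.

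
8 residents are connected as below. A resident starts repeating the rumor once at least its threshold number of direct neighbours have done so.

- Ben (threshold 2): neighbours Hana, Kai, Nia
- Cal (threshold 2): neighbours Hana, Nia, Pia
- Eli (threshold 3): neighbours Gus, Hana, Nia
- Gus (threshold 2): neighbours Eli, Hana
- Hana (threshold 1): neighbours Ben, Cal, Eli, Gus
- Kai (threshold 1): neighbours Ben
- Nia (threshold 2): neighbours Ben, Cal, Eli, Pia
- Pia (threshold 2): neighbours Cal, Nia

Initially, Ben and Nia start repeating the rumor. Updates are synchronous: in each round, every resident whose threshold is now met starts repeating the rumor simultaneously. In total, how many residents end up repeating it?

Round 1 — Ben, Nia start repeating the rumor (initial).
Round 2 — checking thresholds:
  Cal: 1 of 3 neighbours < 2, holds.
  Eli: 1 of 3 neighbours < 3, holds.
  Hana: 1 of 4 neighbours ≥ 1, starts repeating the rumor.
  Kai: 1 of 1 neighbours ≥ 1, starts repeating the rumor.
  Pia: 1 of 2 neighbours < 2, holds.
Round 3 — checking thresholds:
  Cal: 2 of 3 neighbours ≥ 2, starts repeating the rumor.
  Eli: 2 of 3 neighbours < 3, holds.
  Gus: 1 of 2 neighbours < 2, holds.
  Pia: 1 of 2 neighbours < 2, holds.
Round 4 — checking thresholds:
  Eli: 2 of 3 neighbours < 3, holds.
  Gus: 1 of 2 neighbours < 2, holds.
  Pia: 2 of 2 neighbours ≥ 2, starts repeating the rumor.
Round 5 — no new spreads; cascade stops.

6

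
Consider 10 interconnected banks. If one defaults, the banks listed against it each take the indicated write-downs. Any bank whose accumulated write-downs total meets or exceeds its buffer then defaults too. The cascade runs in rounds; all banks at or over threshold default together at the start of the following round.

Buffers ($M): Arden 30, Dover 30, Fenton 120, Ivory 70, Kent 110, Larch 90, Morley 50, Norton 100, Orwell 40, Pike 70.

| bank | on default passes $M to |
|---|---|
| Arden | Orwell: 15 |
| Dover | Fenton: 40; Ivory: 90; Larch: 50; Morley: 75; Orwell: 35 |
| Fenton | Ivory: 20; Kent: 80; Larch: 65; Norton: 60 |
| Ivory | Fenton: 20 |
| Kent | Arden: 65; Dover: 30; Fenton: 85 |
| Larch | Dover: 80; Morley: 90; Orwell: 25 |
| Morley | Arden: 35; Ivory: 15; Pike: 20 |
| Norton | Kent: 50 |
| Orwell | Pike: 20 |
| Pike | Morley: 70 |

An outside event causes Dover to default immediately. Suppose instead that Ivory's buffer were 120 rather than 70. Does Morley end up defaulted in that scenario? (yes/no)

With Ivory's buffer at 120:
Round 1 — Dover defaults (initial).
  Fenton: +40 → 40 < 120
  Ivory: +90 → 90 < 120
  Larch: +50 → 50 < 90
  Morley: +75 → 75 ≥ 50
  Orwell: +35 → 35 < 40
Round 2 — Morley defaults.
  Arden: +35 → 35 ≥ 30
  Ivory: +15 → 105 < 120
  Pike: +20 → 20 < 70
Round 3 — Arden defaults.
  Orwell: +15 → 50 ≥ 40
Round 4 — Orwell defaults.
  Pike: +20 → 40 < 70
No further defaults.

yes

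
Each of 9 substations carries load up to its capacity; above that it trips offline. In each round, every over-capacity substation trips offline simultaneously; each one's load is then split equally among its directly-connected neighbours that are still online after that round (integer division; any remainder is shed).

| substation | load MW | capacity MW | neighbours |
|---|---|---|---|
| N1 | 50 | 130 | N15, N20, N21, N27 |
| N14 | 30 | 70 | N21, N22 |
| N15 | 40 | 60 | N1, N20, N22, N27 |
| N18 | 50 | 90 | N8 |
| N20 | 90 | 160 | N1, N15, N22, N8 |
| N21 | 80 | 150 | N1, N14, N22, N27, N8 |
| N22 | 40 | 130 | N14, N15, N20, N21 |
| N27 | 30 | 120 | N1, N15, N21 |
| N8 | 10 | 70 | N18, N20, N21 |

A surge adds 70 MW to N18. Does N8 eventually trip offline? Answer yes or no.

Round 1 — N18 at 120 > 90. N18 trips offline.
  N18 sheds 120 MW to N8: 120 each.
    N8: 10+120 = 130 > 70
Round 2 — N8 trips offline.
  N8 sheds 130 MW to N20, N21: 65 each.
    N20: 90+65 = 155 ≤ 160
    N21: 80+65 = 145 ≤ 150
No further trips.

yes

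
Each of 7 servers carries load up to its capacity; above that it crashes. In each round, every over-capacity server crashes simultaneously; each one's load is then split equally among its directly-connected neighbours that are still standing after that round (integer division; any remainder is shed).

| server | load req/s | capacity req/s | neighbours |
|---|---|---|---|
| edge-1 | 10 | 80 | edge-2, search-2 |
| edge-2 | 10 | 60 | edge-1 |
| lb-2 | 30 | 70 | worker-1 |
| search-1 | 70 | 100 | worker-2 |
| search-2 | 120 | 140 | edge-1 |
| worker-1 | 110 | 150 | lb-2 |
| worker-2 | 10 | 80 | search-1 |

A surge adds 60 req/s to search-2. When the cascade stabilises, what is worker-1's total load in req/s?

110

Round 1 — search-2 at 180 > 140. search-2 crashes.
  search-2 sheds 180 req/s to edge-1: 180 each.
    edge-1: 10+180 = 190 > 80
Round 2 — edge-1 crashes.
  edge-1 sheds 190 req/s to edge-2: 190 each.
    edge-2: 10+190 = 200 > 60
Round 3 — edge-2 crashes.
  edge-2 sheds 200 req/s: no online neighbours, lost.
No further crashes.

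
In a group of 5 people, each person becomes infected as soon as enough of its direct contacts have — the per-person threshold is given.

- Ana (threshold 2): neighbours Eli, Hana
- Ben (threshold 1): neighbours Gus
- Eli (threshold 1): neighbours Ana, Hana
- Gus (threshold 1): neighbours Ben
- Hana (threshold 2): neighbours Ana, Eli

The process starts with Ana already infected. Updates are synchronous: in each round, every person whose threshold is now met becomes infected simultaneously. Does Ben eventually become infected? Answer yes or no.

no

Round 1 — Ana becomes infected (initial).
Round 2 — checking thresholds:
  Eli: 1 of 2 neighbours ≥ 1, becomes infected.
  Hana: 1 of 2 neighbours < 2, below threshold.
Round 3 — checking thresholds:
  Hana: 2 of 2 neighbours ≥ 2, becomes infected.
Round 4 — no new infections; cascade stops.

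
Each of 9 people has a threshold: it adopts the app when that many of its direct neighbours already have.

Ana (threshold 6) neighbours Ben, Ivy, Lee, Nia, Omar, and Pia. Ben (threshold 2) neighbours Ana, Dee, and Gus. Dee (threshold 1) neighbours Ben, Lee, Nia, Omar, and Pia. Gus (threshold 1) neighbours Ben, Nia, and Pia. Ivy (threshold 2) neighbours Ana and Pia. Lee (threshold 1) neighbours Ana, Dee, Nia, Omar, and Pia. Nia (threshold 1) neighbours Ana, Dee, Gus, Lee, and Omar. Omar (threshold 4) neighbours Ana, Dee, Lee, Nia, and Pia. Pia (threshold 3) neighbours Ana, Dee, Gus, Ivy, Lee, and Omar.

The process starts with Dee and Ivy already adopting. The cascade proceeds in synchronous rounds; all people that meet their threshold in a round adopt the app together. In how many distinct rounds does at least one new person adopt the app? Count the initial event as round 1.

5

Round 1 — Dee, Ivy adopt the app (initial).
Round 2 — checking thresholds:
  Ana: 1 of 6 neighbours < 6, below threshold.
  Ben: 1 of 3 neighbours < 2, below threshold.
  Lee: 1 of 5 neighbours ≥ 1, adopts the app.
  Nia: 1 of 5 neighbours ≥ 1, adopts the app.
  Omar: 1 of 5 neighbours < 4, below threshold.
  Pia: 2 of 6 neighbours < 3, below threshold.
Round 3 — checking thresholds:
  Ana: 3 of 6 neighbours < 6, below threshold.
  Ben: 1 of 3 neighbours < 2, below threshold.
  Gus: 1 of 3 neighbours ≥ 1, adopts the app.
  Omar: 3 of 5 neighbours < 4, below threshold.
  Pia: 3 of 6 neighbours ≥ 3, adopts the app.
Round 4 — checking thresholds:
  Ana: 4 of 6 neighbours < 6, below threshold.
  Ben: 2 of 3 neighbours ≥ 2, adopts the app.
  Omar: 4 of 5 neighbours ≥ 4, adopts the app.
Round 5 — checking thresholds:
  Ana: 6 of 6 neighbours ≥ 6, adopts the app.
Round 6 — no new adoptions; cascade stops.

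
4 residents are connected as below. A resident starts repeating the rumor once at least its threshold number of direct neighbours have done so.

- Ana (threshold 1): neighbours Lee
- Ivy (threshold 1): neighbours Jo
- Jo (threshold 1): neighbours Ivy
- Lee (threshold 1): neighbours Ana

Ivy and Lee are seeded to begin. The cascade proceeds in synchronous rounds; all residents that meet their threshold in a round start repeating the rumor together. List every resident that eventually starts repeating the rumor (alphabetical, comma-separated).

Ana, Ivy, Jo, Lee

Round 1 — Ivy, Lee start repeating the rumor (initial).
Round 2 — checking thresholds:
  Ana: 1 of 1 neighbours ≥ 1, starts repeating the rumor.
  Jo: 1 of 1 neighbours ≥ 1, starts repeating the rumor.
Round 3 — no new spreads; cascade stops.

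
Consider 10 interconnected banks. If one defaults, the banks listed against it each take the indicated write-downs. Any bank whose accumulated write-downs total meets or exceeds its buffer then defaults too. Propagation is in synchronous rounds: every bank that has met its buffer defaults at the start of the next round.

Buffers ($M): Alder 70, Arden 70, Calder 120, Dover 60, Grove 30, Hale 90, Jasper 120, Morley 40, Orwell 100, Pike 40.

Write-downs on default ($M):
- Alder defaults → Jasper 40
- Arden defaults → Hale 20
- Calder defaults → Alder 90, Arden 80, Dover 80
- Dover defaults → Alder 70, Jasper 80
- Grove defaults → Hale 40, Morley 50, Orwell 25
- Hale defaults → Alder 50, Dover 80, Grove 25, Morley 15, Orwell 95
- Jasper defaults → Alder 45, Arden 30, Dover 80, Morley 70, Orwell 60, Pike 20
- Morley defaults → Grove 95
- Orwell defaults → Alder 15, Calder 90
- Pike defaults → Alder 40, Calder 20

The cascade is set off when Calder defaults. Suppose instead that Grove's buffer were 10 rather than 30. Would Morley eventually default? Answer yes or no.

yes

With Grove's buffer at 10:
Round 1 — Calder defaults (initial).
  Alder: +90 → 90 ≥ 70
  Arden: +80 → 80 ≥ 70
  Dover: +80 → 80 ≥ 60
Round 2 — Alder, Arden, Dover default.
  Hale: +20 → 20 < 90
  Jasper: +40+80 → 120 ≥ 120
Round 3 — Jasper defaults.
  Morley: +70 → 70 ≥ 40
  Orwell: +60 → 60 < 100
  Pike: +20 → 20 < 40
Round 4 — Morley defaults.
  Grove: +95 → 95 ≥ 10
Round 5 — Grove defaults.
  Hale: +40 → 60 < 90
  Orwell: +25 → 85 < 100
No further defaults.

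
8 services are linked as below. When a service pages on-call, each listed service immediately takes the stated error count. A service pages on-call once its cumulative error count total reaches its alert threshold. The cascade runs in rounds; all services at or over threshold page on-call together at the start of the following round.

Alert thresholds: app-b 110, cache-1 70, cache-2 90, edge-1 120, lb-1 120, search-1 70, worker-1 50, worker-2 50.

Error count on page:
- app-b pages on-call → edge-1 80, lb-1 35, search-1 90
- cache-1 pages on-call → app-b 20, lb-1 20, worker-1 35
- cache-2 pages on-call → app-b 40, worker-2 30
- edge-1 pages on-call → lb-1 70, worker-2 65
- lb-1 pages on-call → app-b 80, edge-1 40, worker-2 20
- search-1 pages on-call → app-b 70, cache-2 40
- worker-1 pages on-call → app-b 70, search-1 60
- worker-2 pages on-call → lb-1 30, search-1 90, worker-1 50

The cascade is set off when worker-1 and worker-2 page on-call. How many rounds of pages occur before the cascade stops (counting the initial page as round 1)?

3

Round 1 — worker-1, worker-2 page on-call (initial).
  app-b: +70 → 70 < 110
  lb-1: +30 → 30 < 120
  search-1: +60+90 → 150 ≥ 70
Round 2 — search-1 pages on-call.
  app-b: +70 → 140 ≥ 110
  cache-2: +40 → 40 < 90
Round 3 — app-b pages on-call.
  edge-1: +80 → 80 < 120
  lb-1: +35 → 65 < 120
No further pages.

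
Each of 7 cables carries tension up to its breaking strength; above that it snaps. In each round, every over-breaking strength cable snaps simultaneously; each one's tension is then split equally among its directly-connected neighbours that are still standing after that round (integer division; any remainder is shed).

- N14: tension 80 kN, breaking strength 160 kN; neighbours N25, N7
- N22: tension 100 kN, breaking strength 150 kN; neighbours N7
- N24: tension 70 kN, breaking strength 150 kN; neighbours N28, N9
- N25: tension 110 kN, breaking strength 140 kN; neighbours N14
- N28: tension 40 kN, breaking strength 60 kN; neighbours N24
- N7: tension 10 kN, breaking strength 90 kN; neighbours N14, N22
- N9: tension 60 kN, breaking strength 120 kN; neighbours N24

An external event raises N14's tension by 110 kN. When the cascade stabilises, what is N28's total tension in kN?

40

Round 1 — N14 at 190 > 160. N14 snaps.
  N14 sheds 190 kN to N25, N7: 95 each.
    N25: 110+95 = 205 > 140
    N7: 10+95 = 105 > 90
Round 2 — N25, N7 snap.
  N25 sheds 205 kN: no online neighbours, lost.
  N7 sheds 105 kN to N22: 105 each.
    N22: 100+105 = 205 > 150
Round 3 — N22 snaps.
  N22 sheds 205 kN: no online neighbours, lost.
No further breaks.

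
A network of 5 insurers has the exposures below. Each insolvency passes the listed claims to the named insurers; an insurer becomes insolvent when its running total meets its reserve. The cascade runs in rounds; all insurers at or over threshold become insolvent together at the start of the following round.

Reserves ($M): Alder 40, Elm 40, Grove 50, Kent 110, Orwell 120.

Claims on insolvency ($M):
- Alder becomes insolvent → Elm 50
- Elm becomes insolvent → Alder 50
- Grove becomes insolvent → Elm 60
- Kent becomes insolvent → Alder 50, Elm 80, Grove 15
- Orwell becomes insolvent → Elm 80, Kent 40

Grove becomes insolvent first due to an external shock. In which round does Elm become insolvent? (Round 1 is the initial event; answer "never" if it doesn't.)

2

Round 1 — Grove becomes insolvent (initial).
  Elm: +60 → 60 ≥ 40
Round 2 — Elm becomes insolvent.
  Alder: +50 → 50 ≥ 40
Round 3 — Alder becomes insolvent.
No further insolvencies.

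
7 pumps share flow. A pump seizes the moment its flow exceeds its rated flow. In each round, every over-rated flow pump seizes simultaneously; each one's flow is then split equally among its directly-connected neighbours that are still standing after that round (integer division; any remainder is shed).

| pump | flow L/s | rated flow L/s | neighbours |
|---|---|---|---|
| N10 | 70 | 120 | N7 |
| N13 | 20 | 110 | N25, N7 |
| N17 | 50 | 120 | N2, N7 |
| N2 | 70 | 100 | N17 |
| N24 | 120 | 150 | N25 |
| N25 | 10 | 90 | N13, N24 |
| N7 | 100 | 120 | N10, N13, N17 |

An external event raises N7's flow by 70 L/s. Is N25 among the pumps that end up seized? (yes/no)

Round 1 — N7 at 170 > 120. N7 seizes.
  N7 sheds 170 L/s to N10, N13, N17: 56 each (2 lost).
    N10: 70+56 = 126 > 120
    N13: 20+56 = 76 ≤ 110
    N17: 50+56 = 106 ≤ 120
Round 2 — N10 seizes.
  N10 sheds 126 L/s: no online neighbours, lost.
No further seizures.

no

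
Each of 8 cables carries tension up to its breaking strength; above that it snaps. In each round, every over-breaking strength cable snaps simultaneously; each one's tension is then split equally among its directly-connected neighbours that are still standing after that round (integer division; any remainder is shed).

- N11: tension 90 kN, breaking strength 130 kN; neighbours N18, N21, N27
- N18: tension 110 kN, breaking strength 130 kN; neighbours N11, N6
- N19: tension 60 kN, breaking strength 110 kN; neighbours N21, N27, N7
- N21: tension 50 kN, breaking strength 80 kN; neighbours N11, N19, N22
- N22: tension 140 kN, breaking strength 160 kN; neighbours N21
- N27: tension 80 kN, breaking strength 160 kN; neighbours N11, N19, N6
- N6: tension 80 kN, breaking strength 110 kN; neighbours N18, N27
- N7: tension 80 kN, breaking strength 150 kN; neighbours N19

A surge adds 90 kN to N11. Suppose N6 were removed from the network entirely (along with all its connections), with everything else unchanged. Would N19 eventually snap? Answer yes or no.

With N6 removed:
Round 1 — N11 at 180 > 130. N11 snaps.
  N11 sheds 180 kN to N18, N21, N27: 60 each.
    N18: 110+60 = 170 > 130
    N21: 50+60 = 110 > 80
    N27: 80+60 = 140 ≤ 160
Round 2 — N18, N21 snap.
  N18 sheds 170 kN: no online neighbours, lost.
  N21 sheds 110 kN to N19, N22: 55 each.
    N19: 60+55 = 115 > 110
    N22: 140+55 = 195 > 160
Round 3 — N19, N22 snap.
  N19 sheds 115 kN to N27, N7: 57 each (1 lost).
    N27: 140+57 = 197 > 160
    N7: 80+57 = 137 ≤ 150
  N22 sheds 195 kN: no online neighbours, lost.
Round 4 — N27 snaps.
  N27 sheds 197 kN: no online neighbours, lost.
No further breaks.

yes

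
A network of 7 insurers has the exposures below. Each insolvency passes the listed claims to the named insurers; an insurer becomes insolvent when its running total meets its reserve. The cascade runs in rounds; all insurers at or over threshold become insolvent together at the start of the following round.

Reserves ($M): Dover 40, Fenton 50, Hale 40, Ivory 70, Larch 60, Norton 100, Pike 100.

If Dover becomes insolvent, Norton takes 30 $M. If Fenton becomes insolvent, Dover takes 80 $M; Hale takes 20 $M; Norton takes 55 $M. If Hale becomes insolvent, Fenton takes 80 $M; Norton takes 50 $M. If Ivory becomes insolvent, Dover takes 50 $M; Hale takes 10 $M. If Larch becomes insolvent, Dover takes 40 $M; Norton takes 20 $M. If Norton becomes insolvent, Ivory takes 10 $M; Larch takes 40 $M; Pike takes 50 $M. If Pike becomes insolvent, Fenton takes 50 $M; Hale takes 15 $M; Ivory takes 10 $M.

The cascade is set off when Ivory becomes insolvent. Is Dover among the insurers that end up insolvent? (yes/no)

Round 1 — Ivory becomes insolvent (initial).
  Dover: +50 → 50 ≥ 40
  Hale: +10 → 10 < 40
Round 2 — Dover becomes insolvent.
  Norton: +30 → 30 < 100
No further insolvencies.

yes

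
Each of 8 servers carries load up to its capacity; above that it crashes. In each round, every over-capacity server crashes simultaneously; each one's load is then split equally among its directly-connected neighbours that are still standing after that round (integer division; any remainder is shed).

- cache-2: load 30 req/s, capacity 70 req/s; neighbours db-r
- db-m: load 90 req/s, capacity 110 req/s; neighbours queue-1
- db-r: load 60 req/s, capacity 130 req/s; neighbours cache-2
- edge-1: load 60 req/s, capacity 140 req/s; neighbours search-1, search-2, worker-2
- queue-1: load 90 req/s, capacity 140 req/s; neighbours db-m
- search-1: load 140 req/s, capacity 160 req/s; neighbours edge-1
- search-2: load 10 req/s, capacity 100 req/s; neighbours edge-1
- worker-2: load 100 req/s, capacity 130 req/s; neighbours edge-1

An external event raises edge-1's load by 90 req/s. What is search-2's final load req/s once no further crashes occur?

Round 1 — edge-1 at 150 > 140. edge-1 crashes.
  edge-1 sheds 150 req/s to search-1, search-2, worker-2: 50 each.
    search-1: 140+50 = 190 > 160
    search-2: 10+50 = 60 ≤ 100
    worker-2: 100+50 = 150 > 130
Round 2 — search-1, worker-2 crash.
  search-1 sheds 190 req/s: no online neighbours, lost.
  worker-2 sheds 150 req/s: no online neighbours, lost.
No further crashes.

60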